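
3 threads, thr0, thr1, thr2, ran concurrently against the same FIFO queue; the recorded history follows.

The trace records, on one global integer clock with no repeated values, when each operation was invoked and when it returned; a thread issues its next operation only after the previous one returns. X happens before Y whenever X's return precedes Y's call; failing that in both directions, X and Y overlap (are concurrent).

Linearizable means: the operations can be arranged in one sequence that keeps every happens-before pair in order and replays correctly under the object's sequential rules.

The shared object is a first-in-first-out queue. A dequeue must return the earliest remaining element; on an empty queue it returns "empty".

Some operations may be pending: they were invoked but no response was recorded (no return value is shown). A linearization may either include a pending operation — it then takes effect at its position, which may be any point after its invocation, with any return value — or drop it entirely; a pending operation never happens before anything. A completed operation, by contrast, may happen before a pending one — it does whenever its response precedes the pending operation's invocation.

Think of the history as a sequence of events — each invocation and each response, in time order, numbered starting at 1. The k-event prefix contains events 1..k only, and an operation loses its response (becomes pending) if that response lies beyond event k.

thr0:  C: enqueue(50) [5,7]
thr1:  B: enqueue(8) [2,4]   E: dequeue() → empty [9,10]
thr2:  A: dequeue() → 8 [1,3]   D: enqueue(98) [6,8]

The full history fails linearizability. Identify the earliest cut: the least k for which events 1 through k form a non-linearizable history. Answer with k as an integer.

events 1..9 are still linearizable — one witness is B, A, C, D:
1. B enqueue(8), leaving queue <8>
2. A dequeue() → 8, leaving queue <>
3. C enqueue(50), leaving queue <50>
4. D enqueue(98), leaving queue <50,98>
once event 10 joins (E's response, time 10), exhaustive search finds no witness
for example A, B, C, D, E fails at step 1: A dequeue() → 8 is not legal there
for example A, B, D, C, E fails at step 1: A dequeue() → 8 is not legal there

10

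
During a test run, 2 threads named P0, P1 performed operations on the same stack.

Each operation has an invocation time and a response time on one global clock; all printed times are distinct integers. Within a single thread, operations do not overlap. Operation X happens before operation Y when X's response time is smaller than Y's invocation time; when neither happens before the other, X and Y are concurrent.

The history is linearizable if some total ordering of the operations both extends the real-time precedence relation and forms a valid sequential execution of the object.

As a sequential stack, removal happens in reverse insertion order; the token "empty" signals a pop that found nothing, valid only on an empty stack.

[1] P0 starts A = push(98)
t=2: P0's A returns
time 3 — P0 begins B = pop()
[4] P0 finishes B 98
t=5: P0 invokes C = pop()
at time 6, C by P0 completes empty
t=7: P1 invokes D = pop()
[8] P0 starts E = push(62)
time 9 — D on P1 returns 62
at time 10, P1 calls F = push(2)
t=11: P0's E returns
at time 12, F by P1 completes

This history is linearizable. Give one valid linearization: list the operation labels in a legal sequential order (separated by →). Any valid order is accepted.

A → B → C → E → D → F

after step 1 (A push(98)): stack <98>
after step 2 (B pop() → 98): stack <>
after step 3 (C pop() → empty): stack <>
after step 4 (E push(62)): stack <62>
after step 5 (D pop() → 62): stack <>
after step 6 (F push(2)): stack <2>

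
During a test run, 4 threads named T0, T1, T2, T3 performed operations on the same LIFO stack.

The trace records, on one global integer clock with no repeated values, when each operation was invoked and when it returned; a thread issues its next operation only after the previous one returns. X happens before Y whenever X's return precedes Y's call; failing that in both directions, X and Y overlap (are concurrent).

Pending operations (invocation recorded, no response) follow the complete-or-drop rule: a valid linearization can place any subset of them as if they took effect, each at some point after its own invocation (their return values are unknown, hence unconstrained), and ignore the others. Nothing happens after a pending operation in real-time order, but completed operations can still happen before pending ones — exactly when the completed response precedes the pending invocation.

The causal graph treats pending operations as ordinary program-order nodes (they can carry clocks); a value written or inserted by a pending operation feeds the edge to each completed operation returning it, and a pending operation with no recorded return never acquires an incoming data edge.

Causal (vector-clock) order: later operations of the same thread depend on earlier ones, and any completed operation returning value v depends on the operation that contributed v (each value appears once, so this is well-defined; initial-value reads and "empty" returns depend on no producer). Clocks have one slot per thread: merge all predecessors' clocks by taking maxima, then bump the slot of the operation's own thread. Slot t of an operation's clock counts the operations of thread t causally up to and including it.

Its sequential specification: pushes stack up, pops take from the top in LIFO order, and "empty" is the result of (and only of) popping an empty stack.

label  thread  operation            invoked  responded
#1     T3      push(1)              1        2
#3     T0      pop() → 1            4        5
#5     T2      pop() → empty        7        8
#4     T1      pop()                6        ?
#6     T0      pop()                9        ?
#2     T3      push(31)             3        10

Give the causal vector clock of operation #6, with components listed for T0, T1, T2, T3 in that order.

root op #1, invoked 1: fresh clock plus T3's own tick → (0, 0, 0, 1)
root op #5, invoked 7: fresh clock plus T2's own tick → (0, 0, 1, 0)
root op #4, invoked 6: fresh clock plus T1's own tick → (0, 1, 0, 0)
#2 (invocation 3): componentwise max over VC(#1)=(0, 0, 0, 1), +1 at T3, giving (0, 0, 0, 2)
#3 (invocation 4): componentwise max over VC(#1)=(0, 0, 0, 1), +1 at T0, giving (1, 0, 0, 1)
#6 (invocation 9): componentwise max over VC(#3)=(1, 0, 0, 1), +1 at T0, giving (2, 0, 0, 1)
target: VC(#6) = (2, 0, 0, 1)

(2, 0, 0, 1)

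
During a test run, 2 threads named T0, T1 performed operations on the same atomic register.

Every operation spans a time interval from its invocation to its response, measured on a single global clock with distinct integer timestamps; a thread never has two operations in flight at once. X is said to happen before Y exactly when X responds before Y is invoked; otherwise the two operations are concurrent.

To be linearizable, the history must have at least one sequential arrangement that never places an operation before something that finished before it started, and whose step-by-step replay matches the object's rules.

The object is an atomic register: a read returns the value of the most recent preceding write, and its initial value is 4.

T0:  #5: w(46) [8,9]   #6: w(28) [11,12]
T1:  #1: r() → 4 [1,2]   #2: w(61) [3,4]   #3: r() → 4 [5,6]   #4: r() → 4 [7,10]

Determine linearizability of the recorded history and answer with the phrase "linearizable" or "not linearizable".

already the first 6 events (up to #3's response at time 6) admit no linearization; the first 5 still do
exhaustive check: the 3 completed atomic register ops admit one real-time order; illegal
take #1, #2, #3: step 3 already fails, because #3 r() → 4 cannot occur there

not linearizable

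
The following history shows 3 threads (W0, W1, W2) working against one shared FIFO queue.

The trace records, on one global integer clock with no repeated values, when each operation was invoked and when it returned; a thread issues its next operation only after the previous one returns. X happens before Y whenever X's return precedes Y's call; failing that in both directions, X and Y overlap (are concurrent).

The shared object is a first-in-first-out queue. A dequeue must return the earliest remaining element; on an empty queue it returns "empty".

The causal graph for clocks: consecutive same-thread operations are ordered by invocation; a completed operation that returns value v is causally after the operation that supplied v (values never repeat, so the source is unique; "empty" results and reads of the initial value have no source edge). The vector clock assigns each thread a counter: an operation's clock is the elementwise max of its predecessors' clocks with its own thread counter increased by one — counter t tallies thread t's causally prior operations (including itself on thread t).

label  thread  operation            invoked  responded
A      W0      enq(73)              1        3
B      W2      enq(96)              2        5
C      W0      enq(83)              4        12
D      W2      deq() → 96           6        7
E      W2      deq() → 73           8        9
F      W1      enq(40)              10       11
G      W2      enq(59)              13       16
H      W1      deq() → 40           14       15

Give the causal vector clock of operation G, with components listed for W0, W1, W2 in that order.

invoked at 2, B has no predecessors; its own W2 bump gives (0, 0, 1)
invoked at 10, F has no predecessors; its own W1 bump gives (0, 1, 0)
invoked at 1, A has no predecessors; its own W0 bump gives (1, 0, 0)
merge at D (invoked 6): VC(B)=(0, 0, 1), own-thread bump on W2 → (0, 0, 2)
merge at H (invoked 14): VC(F)=(0, 1, 0), own-thread bump on W1 → (0, 2, 0)
merge at C (invoked 4): VC(A)=(1, 0, 0), own-thread bump on W0 → (2, 0, 0)
merge at E (invoked 8): VC(A)=(1, 0, 0), VC(D)=(0, 0, 2), own-thread bump on W2 → (1, 0, 3)
merge at G (invoked 13): VC(E)=(1, 0, 3), own-thread bump on W2 → (1, 0, 4)
target: VC(G) = (1, 0, 4)

(1, 0, 4)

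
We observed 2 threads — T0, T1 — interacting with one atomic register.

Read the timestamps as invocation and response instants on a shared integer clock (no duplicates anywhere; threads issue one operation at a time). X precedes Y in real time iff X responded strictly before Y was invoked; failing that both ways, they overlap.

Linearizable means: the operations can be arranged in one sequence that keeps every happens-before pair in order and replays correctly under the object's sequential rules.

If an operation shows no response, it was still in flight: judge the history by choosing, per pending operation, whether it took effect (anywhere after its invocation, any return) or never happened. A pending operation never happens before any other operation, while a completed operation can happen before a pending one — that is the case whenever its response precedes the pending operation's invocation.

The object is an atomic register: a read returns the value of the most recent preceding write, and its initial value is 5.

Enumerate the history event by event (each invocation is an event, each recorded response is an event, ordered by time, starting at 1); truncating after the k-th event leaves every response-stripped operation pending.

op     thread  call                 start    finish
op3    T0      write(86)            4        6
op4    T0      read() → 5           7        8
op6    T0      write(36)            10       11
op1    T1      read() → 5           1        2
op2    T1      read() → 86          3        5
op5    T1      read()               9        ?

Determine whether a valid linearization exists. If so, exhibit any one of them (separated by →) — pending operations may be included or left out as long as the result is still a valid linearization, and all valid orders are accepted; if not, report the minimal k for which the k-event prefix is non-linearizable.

already the first 8 events (up to op4's response at time 8) admit no linearization; the first 7 still do
4 completed operations, 2 real-time-consistent orders — every atomic register replay fails
one such order, op1, op2, op3, op4, breaks at step 2 where op2 read() → 86 is illegal
one such order, op1, op3, op2, op4, breaks at step 4 where op4 read() → 5 is illegal

not linearizable — minimal violating prefix: 8 events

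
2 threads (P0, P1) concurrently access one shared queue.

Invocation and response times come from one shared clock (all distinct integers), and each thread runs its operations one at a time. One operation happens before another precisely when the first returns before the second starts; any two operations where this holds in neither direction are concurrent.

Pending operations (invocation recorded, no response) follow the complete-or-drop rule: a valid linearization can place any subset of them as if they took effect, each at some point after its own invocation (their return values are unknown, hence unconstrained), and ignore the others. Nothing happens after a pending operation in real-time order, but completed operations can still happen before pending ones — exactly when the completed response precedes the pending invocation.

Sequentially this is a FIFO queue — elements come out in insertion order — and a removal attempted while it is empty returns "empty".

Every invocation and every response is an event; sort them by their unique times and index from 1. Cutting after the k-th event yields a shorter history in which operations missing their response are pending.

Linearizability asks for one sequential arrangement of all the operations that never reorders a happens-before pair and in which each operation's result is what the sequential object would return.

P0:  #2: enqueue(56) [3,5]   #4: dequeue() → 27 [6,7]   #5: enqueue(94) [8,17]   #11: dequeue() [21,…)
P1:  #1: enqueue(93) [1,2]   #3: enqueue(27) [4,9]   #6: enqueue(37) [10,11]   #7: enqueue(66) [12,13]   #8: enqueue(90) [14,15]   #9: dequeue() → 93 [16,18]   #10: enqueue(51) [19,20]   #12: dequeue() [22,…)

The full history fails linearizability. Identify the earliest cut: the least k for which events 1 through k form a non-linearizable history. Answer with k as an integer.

7

events 1..6 are linearizable; a witness order is #1, #2:
step 1: #1 enqueue(93) — queue <93>
step 2: #2 enqueue(56) — queue <93,56>
include event 7 — #4 responding at 7 — and every candidate order breaks
completion choices over the 1 pending operation (#3) were checked; none helps
take #1, #2, #4 (pending dropped): step 3 already fails, because #4 dequeue() → 27 cannot occur there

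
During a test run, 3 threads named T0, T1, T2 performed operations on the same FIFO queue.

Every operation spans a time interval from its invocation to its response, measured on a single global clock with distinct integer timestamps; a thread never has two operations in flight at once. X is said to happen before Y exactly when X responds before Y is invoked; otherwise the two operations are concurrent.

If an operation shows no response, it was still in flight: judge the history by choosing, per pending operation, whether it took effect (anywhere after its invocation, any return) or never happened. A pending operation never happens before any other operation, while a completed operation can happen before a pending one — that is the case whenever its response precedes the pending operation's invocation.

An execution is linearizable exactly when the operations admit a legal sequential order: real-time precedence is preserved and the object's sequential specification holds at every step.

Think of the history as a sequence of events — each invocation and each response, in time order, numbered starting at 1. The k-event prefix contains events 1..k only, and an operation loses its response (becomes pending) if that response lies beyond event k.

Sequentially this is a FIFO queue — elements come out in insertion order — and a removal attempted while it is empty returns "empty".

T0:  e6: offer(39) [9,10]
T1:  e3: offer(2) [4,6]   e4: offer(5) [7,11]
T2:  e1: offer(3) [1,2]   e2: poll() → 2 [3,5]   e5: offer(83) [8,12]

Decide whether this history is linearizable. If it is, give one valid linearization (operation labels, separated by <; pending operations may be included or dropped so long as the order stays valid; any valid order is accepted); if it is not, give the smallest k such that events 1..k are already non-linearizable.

not linearizable — minimal violating prefix: 5 events

through event 4 a valid linearization exists; event 5 (e2 responding at time 5) ends that
the sole real-time-consistent order of 2 completed operations fails the FIFO queue replay
include/drop combinations of the 1 pending operation (e3) were all tried; none helps
e.g. e1, e2 (pending dropped): illegal at step 2, since e2 poll() → 2 cannot apply there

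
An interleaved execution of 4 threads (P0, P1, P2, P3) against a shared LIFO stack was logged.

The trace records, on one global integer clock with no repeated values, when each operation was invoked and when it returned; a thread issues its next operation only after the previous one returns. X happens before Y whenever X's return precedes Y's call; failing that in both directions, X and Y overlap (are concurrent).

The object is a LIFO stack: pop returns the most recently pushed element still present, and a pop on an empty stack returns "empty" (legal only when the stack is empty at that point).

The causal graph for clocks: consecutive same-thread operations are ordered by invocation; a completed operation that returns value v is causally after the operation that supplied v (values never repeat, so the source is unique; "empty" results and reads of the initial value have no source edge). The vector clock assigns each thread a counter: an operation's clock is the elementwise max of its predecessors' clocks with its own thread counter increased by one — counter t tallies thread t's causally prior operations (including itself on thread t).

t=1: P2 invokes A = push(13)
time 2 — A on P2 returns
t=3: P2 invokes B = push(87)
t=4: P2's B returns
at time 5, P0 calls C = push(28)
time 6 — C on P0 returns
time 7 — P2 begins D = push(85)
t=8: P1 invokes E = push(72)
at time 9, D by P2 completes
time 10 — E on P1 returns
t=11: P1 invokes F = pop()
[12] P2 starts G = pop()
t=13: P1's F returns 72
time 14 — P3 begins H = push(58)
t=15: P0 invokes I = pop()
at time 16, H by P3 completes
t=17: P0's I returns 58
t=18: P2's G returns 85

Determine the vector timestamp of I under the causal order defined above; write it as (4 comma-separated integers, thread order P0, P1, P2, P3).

VC(H, invoked at 14): no causal predecessors; +1 on P3 → (0, 0, 0, 1)
VC(A, invoked at 1): no causal predecessors; +1 on P2 → (0, 0, 1, 0)
VC(E, invoked at 8): no causal predecessors; +1 on P1 → (0, 1, 0, 0)
VC(C, invoked at 5): no causal predecessors; +1 on P0 → (1, 0, 0, 0)
B, invoked 3, takes VC(A)=(0, 0, 1, 0) under max, adds 1 for P2 → (0, 0, 2, 0)
F, invoked 11, takes VC(E)=(0, 1, 0, 0) under max, adds 1 for P1 → (0, 2, 0, 0)
D, invoked 7, takes VC(B)=(0, 0, 2, 0) under max, adds 1 for P2 → (0, 0, 3, 0)
I, invoked 15, takes VC(C)=(1, 0, 0, 0), VC(H)=(0, 0, 0, 1) under max, adds 1 for P0 → (2, 0, 0, 1)
G, invoked 12, takes VC(D)=(0, 0, 3, 0) under max, adds 1 for P2 → (0, 0, 4, 0)
target: VC(I) = (2, 0, 0, 1)

(2, 0, 0, 1)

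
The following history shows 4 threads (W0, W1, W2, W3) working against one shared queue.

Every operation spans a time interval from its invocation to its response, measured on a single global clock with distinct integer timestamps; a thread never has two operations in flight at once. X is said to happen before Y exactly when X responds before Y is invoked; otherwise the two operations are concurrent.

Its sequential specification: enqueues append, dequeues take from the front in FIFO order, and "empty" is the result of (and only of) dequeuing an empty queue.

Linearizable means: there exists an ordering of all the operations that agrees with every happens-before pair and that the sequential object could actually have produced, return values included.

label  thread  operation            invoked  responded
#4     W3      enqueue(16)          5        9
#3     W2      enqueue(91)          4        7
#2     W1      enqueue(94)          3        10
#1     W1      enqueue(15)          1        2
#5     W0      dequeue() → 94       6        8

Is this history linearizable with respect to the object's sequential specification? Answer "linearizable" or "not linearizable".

prefix check: 1..7 passes, 1..8 fails once #5's time-8 response joins
3 completed operations, 2 real-time-consistent orders — every queue replay fails
every completion of the 2 pending operations (#2, #4) was checked; none linearizes
take #1, #3, #5 (pending dropped): step 3 already fails, because #5 dequeue() → 94 cannot occur there
take #1, #5, #3 (pending dropped): step 2 already fails, because #5 dequeue() → 94 cannot occur there

not linearizable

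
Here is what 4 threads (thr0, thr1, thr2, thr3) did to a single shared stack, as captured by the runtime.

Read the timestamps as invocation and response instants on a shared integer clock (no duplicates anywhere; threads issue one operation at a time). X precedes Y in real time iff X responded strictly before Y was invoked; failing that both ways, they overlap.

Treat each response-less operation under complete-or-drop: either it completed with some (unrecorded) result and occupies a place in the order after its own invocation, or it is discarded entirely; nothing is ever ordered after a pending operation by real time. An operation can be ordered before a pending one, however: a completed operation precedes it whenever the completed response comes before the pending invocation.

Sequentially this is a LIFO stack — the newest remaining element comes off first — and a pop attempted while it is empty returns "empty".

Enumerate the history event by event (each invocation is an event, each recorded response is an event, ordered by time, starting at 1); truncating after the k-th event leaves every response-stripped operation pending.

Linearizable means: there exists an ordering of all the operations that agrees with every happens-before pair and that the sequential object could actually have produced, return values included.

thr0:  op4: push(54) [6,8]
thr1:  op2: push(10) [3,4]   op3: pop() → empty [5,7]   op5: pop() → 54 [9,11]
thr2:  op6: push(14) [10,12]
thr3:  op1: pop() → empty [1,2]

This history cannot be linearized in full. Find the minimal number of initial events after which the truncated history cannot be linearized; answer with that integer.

events 1..6 are linearizable; a witness order is op1, op2:
after step 1 (op1 pop() → empty): stack <>
after step 2 (op2 push(10)): stack <10>
adding event 7 (op3 responds at 7) leaves no legal real-time order
completion choices over the 1 pending operation (op4) were checked; none helps
take op1, op2, op3 (pending dropped): step 3 already fails, because op3 pop() → empty cannot occur there

7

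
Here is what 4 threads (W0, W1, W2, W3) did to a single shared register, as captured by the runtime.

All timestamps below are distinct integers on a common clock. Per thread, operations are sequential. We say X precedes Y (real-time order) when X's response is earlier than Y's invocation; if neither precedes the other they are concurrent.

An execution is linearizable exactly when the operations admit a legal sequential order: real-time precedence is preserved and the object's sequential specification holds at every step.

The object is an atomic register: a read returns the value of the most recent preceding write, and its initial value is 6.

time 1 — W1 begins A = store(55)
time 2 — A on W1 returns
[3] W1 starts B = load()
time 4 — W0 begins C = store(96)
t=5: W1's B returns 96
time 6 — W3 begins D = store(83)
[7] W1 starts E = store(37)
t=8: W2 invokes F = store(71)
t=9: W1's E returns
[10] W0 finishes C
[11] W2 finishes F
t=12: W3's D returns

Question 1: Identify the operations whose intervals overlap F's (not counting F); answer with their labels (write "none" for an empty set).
concurrent with F ([8,11]): every op whose interval crosses 8..11
A [1,2]: before
B [3,5]: before
C [4,10]: concurrent
D [6,12]: concurrent
E [7,9]: concurrent

C, D, E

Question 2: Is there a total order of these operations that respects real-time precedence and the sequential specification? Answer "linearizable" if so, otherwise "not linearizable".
a witness: A, C, B, D, E, F
after step 1 (A store(55)): value 55
after step 2 (C store(96)): value 96
after step 3 (B load() → 96): value 96
after step 4 (D store(83)): value 83
after step 5 (E store(37)): value 37
after step 6 (F store(71)): value 71

linearizable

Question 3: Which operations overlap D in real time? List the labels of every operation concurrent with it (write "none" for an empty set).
overlap test against D [6,12]: concurrent iff the interval meets 6..12
A [1,2]: before
B [3,5]: before
C [4,10]: concurrent
E [7,9]: concurrent
F [8,11]: concurrent

C, E, F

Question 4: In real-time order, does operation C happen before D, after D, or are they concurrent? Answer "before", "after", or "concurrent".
C spans [4,10], D spans [6,12]
the intervals overlap in both directions

concurrent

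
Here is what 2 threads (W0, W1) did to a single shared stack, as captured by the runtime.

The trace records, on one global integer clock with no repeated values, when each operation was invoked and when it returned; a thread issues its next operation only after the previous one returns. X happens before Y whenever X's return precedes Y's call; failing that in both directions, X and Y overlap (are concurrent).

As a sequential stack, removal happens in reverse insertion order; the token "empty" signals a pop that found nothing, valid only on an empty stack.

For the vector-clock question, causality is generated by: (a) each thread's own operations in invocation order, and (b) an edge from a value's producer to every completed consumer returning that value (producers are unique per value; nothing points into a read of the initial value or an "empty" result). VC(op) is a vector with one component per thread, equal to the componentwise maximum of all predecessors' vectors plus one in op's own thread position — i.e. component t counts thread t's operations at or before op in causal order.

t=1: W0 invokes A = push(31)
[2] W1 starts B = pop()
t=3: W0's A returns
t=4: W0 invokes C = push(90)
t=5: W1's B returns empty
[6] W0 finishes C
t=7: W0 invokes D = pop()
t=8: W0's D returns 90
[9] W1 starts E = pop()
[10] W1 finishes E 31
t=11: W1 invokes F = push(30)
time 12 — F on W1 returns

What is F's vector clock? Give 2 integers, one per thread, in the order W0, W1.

(1, 3)

no predecessors for B (invoked 2): W1 increments from zero → (0, 1)
no predecessors for A (invoked 1): W0 increments from zero → (1, 0)
merge at C (invoked 4): VC(A)=(1, 0), own-thread bump on W0 → (2, 0)
merge at E (invoked 9): VC(A)=(1, 0), VC(B)=(0, 1), own-thread bump on W1 → (1, 2)
merge at D (invoked 7): VC(C)=(2, 0), own-thread bump on W0 → (3, 0)
merge at F (invoked 11): VC(E)=(1, 2), own-thread bump on W1 → (1, 3)
target: VC(F) = (1, 3)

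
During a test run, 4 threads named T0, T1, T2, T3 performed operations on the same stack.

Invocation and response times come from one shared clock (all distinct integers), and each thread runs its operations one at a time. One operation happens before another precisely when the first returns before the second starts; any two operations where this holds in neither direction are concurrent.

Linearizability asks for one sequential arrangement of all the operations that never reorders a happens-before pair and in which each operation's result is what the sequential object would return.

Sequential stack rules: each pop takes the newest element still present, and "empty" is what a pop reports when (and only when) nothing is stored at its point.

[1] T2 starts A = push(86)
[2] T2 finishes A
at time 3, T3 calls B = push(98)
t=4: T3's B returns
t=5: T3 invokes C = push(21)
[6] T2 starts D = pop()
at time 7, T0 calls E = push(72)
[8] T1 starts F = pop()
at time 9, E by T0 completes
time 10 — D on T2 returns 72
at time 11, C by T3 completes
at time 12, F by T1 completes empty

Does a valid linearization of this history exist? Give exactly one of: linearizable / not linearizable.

not linearizable

events 1..11 are fine; event 12 — the response of F at time 12 — makes the prefix non-linearizable
the 6 completed operations admit 24 real-time orders; each fails the stack replay
e.g. A, B, C, D, E, F: illegal at step 4, since D pop() → 72 cannot apply there
e.g. A, B, C, D, F, E: illegal at step 4, since D pop() → 72 cannot apply there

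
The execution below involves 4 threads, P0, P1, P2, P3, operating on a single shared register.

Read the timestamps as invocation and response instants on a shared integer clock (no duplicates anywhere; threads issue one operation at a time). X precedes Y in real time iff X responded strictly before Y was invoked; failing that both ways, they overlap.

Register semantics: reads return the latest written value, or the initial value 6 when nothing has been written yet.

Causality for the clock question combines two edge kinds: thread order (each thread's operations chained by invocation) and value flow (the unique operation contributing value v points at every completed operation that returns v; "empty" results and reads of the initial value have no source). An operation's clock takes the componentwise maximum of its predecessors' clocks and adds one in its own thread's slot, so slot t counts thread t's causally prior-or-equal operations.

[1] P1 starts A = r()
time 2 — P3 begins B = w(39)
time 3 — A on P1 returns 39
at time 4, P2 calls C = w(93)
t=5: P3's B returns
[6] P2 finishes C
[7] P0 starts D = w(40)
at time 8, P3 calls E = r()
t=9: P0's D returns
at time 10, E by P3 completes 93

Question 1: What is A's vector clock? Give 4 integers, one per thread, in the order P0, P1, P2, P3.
(0, 1, 0, 1)

root op B, invoked 2: fresh clock plus P3's own tick → (0, 0, 0, 1)
root op C, invoked 4: fresh clock plus P2's own tick → (0, 0, 1, 0)
root op D, invoked 7: fresh clock plus P0's own tick → (1, 0, 0, 0)
from VC(B)=(0, 0, 0, 1), A (invoked 1) maxes components and bumps P1 → (0, 1, 0, 1)
from VC(B)=(0, 0, 0, 1), VC(C)=(0, 0, 1, 0), E (invoked 8) maxes components and bumps P3 → (0, 0, 1, 2)
target: VC(A) = (0, 1, 0, 1)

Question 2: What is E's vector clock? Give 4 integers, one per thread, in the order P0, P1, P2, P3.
(0, 0, 1, 2)

no predecessors for B (invoked 2): P3 increments from zero → (0, 0, 0, 1)
no predecessors for C (invoked 4): P2 increments from zero → (0, 0, 1, 0)
no predecessors for D (invoked 7): P0 increments from zero → (1, 0, 0, 0)
invoked at 1, A merges VC(B)=(0, 0, 0, 1) and bumps P1's slot → (0, 1, 0, 1)
invoked at 8, E merges VC(B)=(0, 0, 0, 1), VC(C)=(0, 0, 1, 0) and bumps P3's slot → (0, 0, 1, 2)
target: VC(E) = (0, 0, 1, 2)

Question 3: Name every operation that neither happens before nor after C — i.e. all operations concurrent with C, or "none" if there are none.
B

C spans [4,6]: anything still running between times 4 and 6 counts as concurrent
A [1,3]: before
B [2,5]: concurrent
D [7,9]: after
E [8,10]: after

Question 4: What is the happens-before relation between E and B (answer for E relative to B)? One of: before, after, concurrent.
after

E spans [8,10], B spans [2,5]
resp(B)=5 < inv(E)=8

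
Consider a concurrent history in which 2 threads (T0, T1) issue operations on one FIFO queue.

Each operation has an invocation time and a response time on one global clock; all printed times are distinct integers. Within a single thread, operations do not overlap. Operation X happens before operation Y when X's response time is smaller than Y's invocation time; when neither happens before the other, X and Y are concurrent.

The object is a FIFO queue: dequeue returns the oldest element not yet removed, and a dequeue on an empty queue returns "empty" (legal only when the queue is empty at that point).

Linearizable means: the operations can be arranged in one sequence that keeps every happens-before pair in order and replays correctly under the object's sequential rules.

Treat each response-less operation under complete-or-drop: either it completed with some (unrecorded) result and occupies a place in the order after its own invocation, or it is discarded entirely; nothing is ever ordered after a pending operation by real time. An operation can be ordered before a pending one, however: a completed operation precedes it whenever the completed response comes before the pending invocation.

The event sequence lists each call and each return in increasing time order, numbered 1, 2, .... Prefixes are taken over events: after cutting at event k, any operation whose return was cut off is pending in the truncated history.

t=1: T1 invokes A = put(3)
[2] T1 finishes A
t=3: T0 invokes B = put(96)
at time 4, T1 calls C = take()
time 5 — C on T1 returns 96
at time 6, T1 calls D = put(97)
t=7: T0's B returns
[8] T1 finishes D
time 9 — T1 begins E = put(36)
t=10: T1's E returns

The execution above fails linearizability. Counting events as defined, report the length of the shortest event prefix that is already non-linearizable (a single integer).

5

events 1..4 are linearizable, e.g. via A:
1. A put(3), leaving queue <3>
with event 5 included (C responding at time 5), all real-time-consistent orders fail
no escape via the 1 pending operation (B): every completion choice fails
sample order A, C (pending dropped) stalls at step 2 — C take() → 96 has no legal effect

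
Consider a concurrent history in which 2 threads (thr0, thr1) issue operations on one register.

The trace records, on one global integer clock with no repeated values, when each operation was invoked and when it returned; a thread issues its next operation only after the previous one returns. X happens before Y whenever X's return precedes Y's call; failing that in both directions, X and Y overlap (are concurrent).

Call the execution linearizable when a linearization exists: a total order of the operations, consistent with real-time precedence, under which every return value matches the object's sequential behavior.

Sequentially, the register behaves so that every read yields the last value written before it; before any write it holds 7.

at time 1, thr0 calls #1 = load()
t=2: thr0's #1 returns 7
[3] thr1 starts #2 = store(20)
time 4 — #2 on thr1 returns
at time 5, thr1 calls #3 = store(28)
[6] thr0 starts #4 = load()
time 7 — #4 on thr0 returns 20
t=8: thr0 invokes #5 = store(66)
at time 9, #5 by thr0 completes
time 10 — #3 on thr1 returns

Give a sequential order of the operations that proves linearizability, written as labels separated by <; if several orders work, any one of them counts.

step 1: #1 load() → 7 — value 7
step 2: #2 store(20) — value 20
step 3: #4 load() → 20 — value 20
step 4: #3 store(28) — value 28
step 5: #5 store(66) — value 66

#1 < #2 < #4 < #3 < #5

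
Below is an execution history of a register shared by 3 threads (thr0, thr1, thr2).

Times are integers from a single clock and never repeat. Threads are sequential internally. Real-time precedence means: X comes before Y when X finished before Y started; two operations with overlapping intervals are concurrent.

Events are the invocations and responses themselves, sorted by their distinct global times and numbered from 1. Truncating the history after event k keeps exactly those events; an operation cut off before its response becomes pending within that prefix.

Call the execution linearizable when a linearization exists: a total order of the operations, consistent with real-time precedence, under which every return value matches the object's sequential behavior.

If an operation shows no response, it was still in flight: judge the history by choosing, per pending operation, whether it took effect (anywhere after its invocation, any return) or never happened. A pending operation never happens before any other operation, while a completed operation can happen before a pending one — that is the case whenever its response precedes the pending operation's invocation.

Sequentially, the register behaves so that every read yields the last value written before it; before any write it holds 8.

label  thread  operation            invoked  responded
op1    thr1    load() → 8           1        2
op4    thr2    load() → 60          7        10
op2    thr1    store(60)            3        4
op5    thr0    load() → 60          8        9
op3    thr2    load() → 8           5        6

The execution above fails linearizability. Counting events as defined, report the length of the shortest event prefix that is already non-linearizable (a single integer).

6

events 1..5 are still linearizable — one witness is op1, op2:
step 1: op1 load() → 8 — value 8
step 2: op2 store(60) — value 60
with event 6 included (op3 responding at time 6), all real-time-consistent orders fail
e.g. op1, op2, op3: illegal at step 3, since op3 load() → 8 cannot apply there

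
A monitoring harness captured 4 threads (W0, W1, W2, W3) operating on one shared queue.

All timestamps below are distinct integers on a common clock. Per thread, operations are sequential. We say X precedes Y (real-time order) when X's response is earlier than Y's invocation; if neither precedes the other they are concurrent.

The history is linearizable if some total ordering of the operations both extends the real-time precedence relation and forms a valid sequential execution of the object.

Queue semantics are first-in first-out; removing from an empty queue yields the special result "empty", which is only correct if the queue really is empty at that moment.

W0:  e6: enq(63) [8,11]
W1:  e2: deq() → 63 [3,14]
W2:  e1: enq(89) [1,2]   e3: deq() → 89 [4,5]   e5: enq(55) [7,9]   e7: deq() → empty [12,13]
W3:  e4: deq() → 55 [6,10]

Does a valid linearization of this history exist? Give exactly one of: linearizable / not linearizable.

a witness: e1, e3, e5, e4, e6, e2, e7
after step 1 (e1 enq(89)): queue <89>
after step 2 (e3 deq() → 89): queue <>
after step 3 (e5 enq(55)): queue <55>
after step 4 (e4 deq() → 55): queue <>
after step 5 (e6 enq(63)): queue <63>
after step 6 (e2 deq() → 63): queue <>
after step 7 (e7 deq() → empty): queue <>

linearizable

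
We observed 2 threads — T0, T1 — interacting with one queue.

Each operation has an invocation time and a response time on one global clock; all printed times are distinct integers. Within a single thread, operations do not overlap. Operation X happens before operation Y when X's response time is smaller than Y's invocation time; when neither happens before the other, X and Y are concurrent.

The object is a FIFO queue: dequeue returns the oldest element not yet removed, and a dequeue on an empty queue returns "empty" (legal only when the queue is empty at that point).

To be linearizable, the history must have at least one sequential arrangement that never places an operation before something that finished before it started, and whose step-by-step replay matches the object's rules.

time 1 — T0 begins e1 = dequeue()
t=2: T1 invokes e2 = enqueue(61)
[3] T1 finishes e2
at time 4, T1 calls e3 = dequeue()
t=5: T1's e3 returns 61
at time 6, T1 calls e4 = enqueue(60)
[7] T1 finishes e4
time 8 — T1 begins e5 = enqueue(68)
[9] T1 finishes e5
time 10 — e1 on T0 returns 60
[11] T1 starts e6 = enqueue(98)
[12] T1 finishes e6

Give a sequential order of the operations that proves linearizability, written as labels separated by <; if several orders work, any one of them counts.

e2 < e3 < e4 < e1 < e5 < e6

step 1: e2 enqueue(61) — queue <61>
step 2: e3 dequeue() → 61 — queue <>
step 3: e4 enqueue(60) — queue <60>
step 4: e1 dequeue() → 60 — queue <>
step 5: e5 enqueue(68) — queue <68>
step 6: e6 enqueue(98) — queue <68,98>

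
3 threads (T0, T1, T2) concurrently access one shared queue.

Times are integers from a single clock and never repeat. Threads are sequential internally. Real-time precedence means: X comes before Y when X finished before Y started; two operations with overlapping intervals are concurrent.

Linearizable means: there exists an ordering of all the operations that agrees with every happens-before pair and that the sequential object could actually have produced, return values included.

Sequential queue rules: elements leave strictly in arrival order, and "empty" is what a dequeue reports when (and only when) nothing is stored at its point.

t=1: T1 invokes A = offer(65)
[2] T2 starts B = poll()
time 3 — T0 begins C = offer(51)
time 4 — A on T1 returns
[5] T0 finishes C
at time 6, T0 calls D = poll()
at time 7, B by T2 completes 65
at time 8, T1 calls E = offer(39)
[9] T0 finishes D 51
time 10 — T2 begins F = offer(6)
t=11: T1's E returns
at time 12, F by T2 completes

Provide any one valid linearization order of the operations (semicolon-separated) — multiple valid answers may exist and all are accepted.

1. A offer(65), leaving queue <65>
2. B poll() → 65, leaving queue <>
3. C offer(51), leaving queue <51>
4. D poll() → 51, leaving queue <>
5. E offer(39), leaving queue <39>
6. F offer(6), leaving queue <39,6>

A; B; C; D; E; F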